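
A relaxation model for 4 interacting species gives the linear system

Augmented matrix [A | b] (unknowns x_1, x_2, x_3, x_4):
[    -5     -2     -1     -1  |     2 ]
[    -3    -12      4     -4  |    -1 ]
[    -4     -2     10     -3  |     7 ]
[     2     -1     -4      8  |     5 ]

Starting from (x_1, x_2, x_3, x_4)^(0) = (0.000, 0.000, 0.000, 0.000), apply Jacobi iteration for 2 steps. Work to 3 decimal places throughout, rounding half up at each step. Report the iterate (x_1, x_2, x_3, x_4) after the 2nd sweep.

(-0.698, 0.208, 0.744, 1.085)

Iteration 1:
  x_1 = (2 - (-2)·0.000 - (-1)·0.000 - (-1)·0.000) / (-5) = -0.400
  x_2 = (-1 - (-3)·0.000 - (4)·0.000 - (-4)·0.000) / (-12) = 0.083
  x_3 = (7 - (-4)·0.000 - (-2)·0.000 - (-3)·0.000) / (10) = 0.700
  x_4 = (5 - (2)·0.000 - (-1)·0.000 - (-4)·0.000) / (8) = 0.625
Iteration 2:
  x_1 = (2 - (-2)·0.083 - (-1)·0.700 - (-1)·0.625) / (-5) = -0.698
  x_2 = (-1 - (-3)·-0.400 - (4)·0.700 - (-4)·0.625) / (-12) = 0.208
  x_3 = (7 - (-4)·-0.400 - (-2)·0.083 - (-3)·0.625) / (10) = 0.744
  x_4 = (5 - (2)·-0.400 - (-1)·0.083 - (-4)·0.700) / (8) = 1.085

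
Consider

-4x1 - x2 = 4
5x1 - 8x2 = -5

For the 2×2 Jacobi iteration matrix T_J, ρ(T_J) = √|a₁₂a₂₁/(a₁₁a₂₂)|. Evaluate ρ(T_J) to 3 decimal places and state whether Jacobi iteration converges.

0.395

a₁₂a₂₁/(a₁₁a₂₂) = (-1)·(5) / ((-4)·(-8)) = -0.156250
ρ = √|-0.156250| = √0.156250 = 0.395
ρ < 1, so Jacobi converges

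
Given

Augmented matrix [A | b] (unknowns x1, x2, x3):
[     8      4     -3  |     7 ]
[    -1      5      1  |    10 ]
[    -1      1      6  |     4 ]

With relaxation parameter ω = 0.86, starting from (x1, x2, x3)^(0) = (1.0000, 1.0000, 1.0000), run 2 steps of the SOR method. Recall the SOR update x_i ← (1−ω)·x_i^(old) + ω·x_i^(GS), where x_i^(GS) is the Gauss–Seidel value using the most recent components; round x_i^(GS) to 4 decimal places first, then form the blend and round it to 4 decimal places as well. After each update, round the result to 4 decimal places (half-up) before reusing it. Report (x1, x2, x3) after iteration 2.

(0.2606, 1.9229, 0.4141)

Iteration 1:
  x1: GS value = (7 - (4)·1.0000 - (-3)·1.0000) / (8) = 0.7500;  x1 ← (1−ω)·1.0000 + ω·0.7500 = 0.7850
  x2: GS value = (10 - (-1)·0.7850 - (1)·1.0000) / (5) = 1.9570;  x2 ← (1−ω)·1.0000 + ω·1.9570 = 1.8230
  x3: GS value = (4 - (-1)·0.7850 - (1)·1.8230) / (6) = 0.4937;  x3 ← (1−ω)·1.0000 + ω·0.4937 = 0.5646
Iteration 2:
  x1: GS value = (7 - (4)·1.8230 - (-3)·0.5646) / (8) = 0.1752;  x1 ← (1−ω)·0.7850 + ω·0.1752 = 0.2606
  x2: GS value = (10 - (-1)·0.2606 - (1)·0.5646) / (5) = 1.9392;  x2 ← (1−ω)·1.8230 + ω·1.9392 = 1.9229
  x3: GS value = (4 - (-1)·0.2606 - (1)·1.9229) / (6) = 0.3896;  x3 ← (1−ω)·0.5646 + ω·0.3896 = 0.4141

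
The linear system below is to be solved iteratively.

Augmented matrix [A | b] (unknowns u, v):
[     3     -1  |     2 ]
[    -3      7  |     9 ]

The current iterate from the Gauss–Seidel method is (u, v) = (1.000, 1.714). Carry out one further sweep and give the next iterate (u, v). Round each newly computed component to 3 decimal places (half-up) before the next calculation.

One sweep:
  u = (2 - (-1)·1.714) / (3) = 1.238
  v = (9 - (-3)·1.238) / (7) = 1.816

(1.238, 1.816)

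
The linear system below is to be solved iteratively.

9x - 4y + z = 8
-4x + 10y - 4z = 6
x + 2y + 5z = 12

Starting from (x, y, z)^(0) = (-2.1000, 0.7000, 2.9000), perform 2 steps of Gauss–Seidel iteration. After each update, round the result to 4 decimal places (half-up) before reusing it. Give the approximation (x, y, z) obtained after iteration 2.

Iteration 1:
  x = (8 - (-4)·0.7000 - (1)·2.9000) / (9) = 0.8778
  y = (6 - (-4)·0.8778 - (-4)·2.9000) / (10) = 2.1111
  z = (12 - (1)·0.8778 - (2)·2.1111) / (5) = 1.3800
Iteration 2:
  x = (8 - (-4)·2.1111 - (1)·1.3800) / (9) = 1.6738
  y = (6 - (-4)·1.6738 - (-4)·1.3800) / (10) = 1.8215
  z = (12 - (1)·1.6738 - (2)·1.8215) / (5) = 1.3366

(1.6738, 1.8215, 1.3366)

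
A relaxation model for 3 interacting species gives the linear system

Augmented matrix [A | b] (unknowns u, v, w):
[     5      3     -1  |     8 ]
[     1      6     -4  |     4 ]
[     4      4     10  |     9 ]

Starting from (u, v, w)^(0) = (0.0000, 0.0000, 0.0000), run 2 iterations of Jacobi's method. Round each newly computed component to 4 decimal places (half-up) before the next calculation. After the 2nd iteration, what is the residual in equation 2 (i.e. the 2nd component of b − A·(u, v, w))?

-3.4068

Iteration 1:
  u = (8 - (3)·0.0000 - (-1)·0.0000) / (5) = 1.6000
  v = (4 - (1)·0.0000 - (-4)·0.0000) / (6) = 0.6667
  w = (9 - (4)·0.0000 - (4)·0.0000) / (10) = 0.9000
Iteration 2:
  u = (8 - (3)·0.6667 - (-1)·0.9000) / (5) = 1.3800
  v = (4 - (1)·1.6000 - (-4)·0.9000) / (6) = 1.0000
  w = (9 - (4)·1.6000 - (4)·0.6667) / (10) = -0.0067
Residual b − A·x = (-1.9067, -3.4068, -0.4530)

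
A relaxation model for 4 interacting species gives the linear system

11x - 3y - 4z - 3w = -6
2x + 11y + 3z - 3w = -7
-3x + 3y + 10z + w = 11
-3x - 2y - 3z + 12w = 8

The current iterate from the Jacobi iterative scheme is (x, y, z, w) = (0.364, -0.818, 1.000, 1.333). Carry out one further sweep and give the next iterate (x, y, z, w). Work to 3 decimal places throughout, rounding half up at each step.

(-0.041, -0.612, 1.321, 0.871)

One sweep:
  x = (-6 - (-3)·-0.818 - (-4)·1.000 - (-3)·1.333) / (11) = -0.041
  y = (-7 - (2)·0.364 - (3)·1.000 - (-3)·1.333) / (11) = -0.612
  z = (11 - (-3)·0.364 - (3)·-0.818 - (1)·1.333) / (10) = 1.321
  w = (8 - (-3)·0.364 - (-2)·-0.818 - (-3)·1.000) / (12) = 0.871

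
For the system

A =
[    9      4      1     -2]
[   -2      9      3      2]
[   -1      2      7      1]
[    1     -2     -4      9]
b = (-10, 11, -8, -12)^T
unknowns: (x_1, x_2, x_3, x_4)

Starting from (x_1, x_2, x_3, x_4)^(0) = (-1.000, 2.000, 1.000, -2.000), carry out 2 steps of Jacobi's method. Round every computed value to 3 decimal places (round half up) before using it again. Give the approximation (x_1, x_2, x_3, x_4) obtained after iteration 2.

(-1.504, 1.252, -1.778, -1.501)

Iteration 1:
  x_1 = (-10 - (4)·2.000 - (1)·1.000 - (-2)·-2.000) / (9) = -2.556
  x_2 = (11 - (-2)·-1.000 - (3)·1.000 - (2)·-2.000) / (9) = 1.111
  x_3 = (-8 - (-1)·-1.000 - (2)·2.000 - (1)·-2.000) / (7) = -1.571
  x_4 = (-12 - (1)·-1.000 - (-2)·2.000 - (-4)·1.000) / (9) = -0.333
Iteration 2:
  x_1 = (-10 - (4)·1.111 - (1)·-1.571 - (-2)·-0.333) / (9) = -1.504
  x_2 = (11 - (-2)·-2.556 - (3)·-1.571 - (2)·-0.333) / (9) = 1.252
  x_3 = (-8 - (-1)·-2.556 - (2)·1.111 - (1)·-0.333) / (7) = -1.778
  x_4 = (-12 - (1)·-2.556 - (-2)·1.111 - (-4)·-1.571) / (9) = -1.501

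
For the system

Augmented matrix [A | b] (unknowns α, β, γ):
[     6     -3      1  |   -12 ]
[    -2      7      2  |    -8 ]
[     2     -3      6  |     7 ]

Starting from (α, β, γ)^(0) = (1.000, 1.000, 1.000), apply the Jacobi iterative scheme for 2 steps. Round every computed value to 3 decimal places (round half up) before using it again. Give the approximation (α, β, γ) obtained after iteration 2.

(-2.794, -2.000, 1.151)

Iteration 1:
  α = (-12 - (-3)·1.000 - (1)·1.000) / (6) = -1.667
  β = (-8 - (-2)·1.000 - (2)·1.000) / (7) = -1.143
  γ = (7 - (2)·1.000 - (-3)·1.000) / (6) = 1.333
Iteration 2:
  α = (-12 - (-3)·-1.143 - (1)·1.333) / (6) = -2.794
  β = (-8 - (-2)·-1.667 - (2)·1.333) / (7) = -2.000
  γ = (7 - (2)·-1.667 - (-3)·-1.143) / (6) = 1.151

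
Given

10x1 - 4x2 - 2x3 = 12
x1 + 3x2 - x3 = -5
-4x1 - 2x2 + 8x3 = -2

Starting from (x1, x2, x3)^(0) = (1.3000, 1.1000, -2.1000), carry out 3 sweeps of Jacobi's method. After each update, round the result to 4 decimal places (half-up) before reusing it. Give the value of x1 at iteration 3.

Iteration 1:
  x1 = (12 - (-4)·1.1000 - (-2)·-2.1000) / (10) = 1.2200
  x2 = (-5 - (1)·1.3000 - (-1)·-2.1000) / (3) = -2.8000
  x3 = (-2 - (-4)·1.3000 - (-2)·1.1000) / (8) = 0.6750
Iteration 2:
  x1 = (12 - (-4)·-2.8000 - (-2)·0.6750) / (10) = 0.2150
  x2 = (-5 - (1)·1.2200 - (-1)·0.6750) / (3) = -1.8483
  x3 = (-2 - (-4)·1.2200 - (-2)·-2.8000) / (8) = -0.3400
Iteration 3:
  x1 = (12 - (-4)·-1.8483 - (-2)·-0.3400) / (10) = 0.3927
  x2 = (-5 - (1)·0.2150 - (-1)·-0.3400) / (3) = -1.8517
  x3 = (-2 - (-4)·0.2150 - (-2)·-1.8483) / (8) = -0.6046

0.3927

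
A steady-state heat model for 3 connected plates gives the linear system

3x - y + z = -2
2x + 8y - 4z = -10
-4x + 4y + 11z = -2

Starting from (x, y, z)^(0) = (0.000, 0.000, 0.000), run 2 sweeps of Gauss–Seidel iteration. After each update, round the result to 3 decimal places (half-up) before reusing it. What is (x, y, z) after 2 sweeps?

Iteration 1:
  x = (-2 - (-1)·0.000 - (1)·0.000) / (3) = -0.667
  y = (-10 - (2)·-0.667 - (-4)·0.000) / (8) = -1.083
  z = (-2 - (-4)·-0.667 - (4)·-1.083) / (11) = -0.031
Iteration 2:
  x = (-2 - (-1)·-1.083 - (1)·-0.031) / (3) = -1.017
  y = (-10 - (2)·-1.017 - (-4)·-0.031) / (8) = -1.011
  z = (-2 - (-4)·-1.017 - (4)·-1.011) / (11) = -0.184

(-1.017, -1.011, -0.184)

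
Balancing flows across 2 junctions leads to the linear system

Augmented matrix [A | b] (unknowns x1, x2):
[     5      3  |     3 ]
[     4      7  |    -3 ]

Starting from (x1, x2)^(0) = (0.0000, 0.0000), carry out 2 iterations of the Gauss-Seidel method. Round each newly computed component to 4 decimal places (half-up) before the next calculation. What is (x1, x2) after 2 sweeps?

Iteration 1:
  x1 = (3 - (3)·0.0000) / (5) = 0.6000
  x2 = (-3 - (4)·0.6000) / (7) = -0.7714
Iteration 2:
  x1 = (3 - (3)·-0.7714) / (5) = 1.0628
  x2 = (-3 - (4)·1.0628) / (7) = -1.0359

(1.0628, -1.0359)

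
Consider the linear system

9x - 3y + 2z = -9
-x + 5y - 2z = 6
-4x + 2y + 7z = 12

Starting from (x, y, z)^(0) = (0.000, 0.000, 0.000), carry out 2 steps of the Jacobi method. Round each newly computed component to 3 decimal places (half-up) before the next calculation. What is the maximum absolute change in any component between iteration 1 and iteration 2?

0.914

Iteration 1:
  x = (-9 - (-3)·0.000 - (2)·0.000) / (9) = -1.000
  y = (6 - (-1)·0.000 - (-2)·0.000) / (5) = 1.200
  z = (12 - (-4)·0.000 - (2)·0.000) / (7) = 1.714
Iteration 2:
  x = (-9 - (-3)·1.200 - (2)·1.714) / (9) = -0.981
  y = (6 - (-1)·-1.000 - (-2)·1.714) / (5) = 1.686
  z = (12 - (-4)·-1.000 - (2)·1.200) / (7) = 0.800
Change: (0.019, 0.486, -0.914) → max |·| = 0.914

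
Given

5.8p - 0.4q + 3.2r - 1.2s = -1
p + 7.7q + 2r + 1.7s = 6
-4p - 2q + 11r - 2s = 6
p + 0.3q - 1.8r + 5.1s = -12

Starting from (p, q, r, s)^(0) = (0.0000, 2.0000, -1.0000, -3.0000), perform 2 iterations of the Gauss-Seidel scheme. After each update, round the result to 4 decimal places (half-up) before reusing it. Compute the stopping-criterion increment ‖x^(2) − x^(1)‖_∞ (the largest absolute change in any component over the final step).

0.5855

Iteration 1:
  p = (-1 - (-0.4)·2.0000 - (3.2)·-1.0000 - (-1.2)·-3.0000) / (5.8) = -0.1034
  q = (6 - (1)·-0.1034 - (2)·-1.0000 - (1.7)·-3.0000) / (7.7) = 1.7147
  r = (6 - (-4)·-0.1034 - (-2)·1.7147 - (-2)·-3.0000) / (11) = 0.2742
  s = (-12 - (1)·-0.1034 - (0.3)·1.7147 - (-1.8)·0.2742) / (5.1) = -2.3368
Iteration 2:
  p = (-1 - (-0.4)·1.7147 - (3.2)·0.2742 - (-1.2)·-2.3368) / (5.8) = -0.6889
  q = (6 - (1)·-0.6889 - (2)·0.2742 - (1.7)·-2.3368) / (7.7) = 1.3134
  r = (6 - (-4)·-0.6889 - (-2)·1.3134 - (-2)·-2.3368) / (11) = 0.1089
  s = (-12 - (1)·-0.6889 - (0.3)·1.3134 - (-1.8)·0.1089) / (5.1) = -2.2567
Change: (-0.5855, -0.4013, -0.1653, 0.0801) → max |·| = 0.5855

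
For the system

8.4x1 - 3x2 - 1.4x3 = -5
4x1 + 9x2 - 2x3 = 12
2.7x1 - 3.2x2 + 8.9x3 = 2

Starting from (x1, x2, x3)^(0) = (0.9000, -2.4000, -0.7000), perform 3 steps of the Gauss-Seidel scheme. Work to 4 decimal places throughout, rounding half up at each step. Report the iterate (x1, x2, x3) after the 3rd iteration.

(0.0541, 1.4589, 0.7329)

Iteration 1:
  x1 = (-5 - (-3)·-2.4000 - (-1.4)·-0.7000) / (8.4) = -1.5690
  x2 = (12 - (4)·-1.5690 - (-2)·-0.7000) / (9) = 1.8751
  x3 = (2 - (2.7)·-1.5690 - (-3.2)·1.8751) / (8.9) = 1.3749
Iteration 2:
  x1 = (-5 - (-3)·1.8751 - (-1.4)·1.3749) / (8.4) = 0.3036
  x2 = (12 - (4)·0.3036 - (-2)·1.3749) / (9) = 1.5039
  x3 = (2 - (2.7)·0.3036 - (-3.2)·1.5039) / (8.9) = 0.6733
Iteration 3:
  x1 = (-5 - (-3)·1.5039 - (-1.4)·0.6733) / (8.4) = 0.0541
  x2 = (12 - (4)·0.0541 - (-2)·0.6733) / (9) = 1.4589
  x3 = (2 - (2.7)·0.0541 - (-3.2)·1.4589) / (8.9) = 0.7329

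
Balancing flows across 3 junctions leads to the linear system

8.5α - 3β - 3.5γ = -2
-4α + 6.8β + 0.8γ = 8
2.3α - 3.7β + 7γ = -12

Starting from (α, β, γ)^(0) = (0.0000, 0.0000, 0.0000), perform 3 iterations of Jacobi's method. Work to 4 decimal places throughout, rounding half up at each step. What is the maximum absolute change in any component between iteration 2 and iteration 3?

Iteration 1:
  α = (-2 - (-3)·0.0000 - (-3.5)·0.0000) / (8.5) = -0.2353
  β = (8 - (-4)·0.0000 - (0.8)·0.0000) / (6.8) = 1.1765
  γ = (-12 - (2.3)·0.0000 - (-3.7)·0.0000) / (7) = -1.7143
Iteration 2:
  α = (-2 - (-3)·1.1765 - (-3.5)·-1.7143) / (8.5) = -0.5259
  β = (8 - (-4)·-0.2353 - (0.8)·-1.7143) / (6.8) = 1.2397
  γ = (-12 - (2.3)·-0.2353 - (-3.7)·1.1765) / (7) = -1.0151
Iteration 3:
  α = (-2 - (-3)·1.2397 - (-3.5)·-1.0151) / (8.5) = -0.2157
  β = (8 - (-4)·-0.5259 - (0.8)·-1.0151) / (6.8) = 0.9865
  γ = (-12 - (2.3)·-0.5259 - (-3.7)·1.2397) / (7) = -0.8862
Change: (0.3102, -0.2532, 0.1289) → max |·| = 0.3102

0.3102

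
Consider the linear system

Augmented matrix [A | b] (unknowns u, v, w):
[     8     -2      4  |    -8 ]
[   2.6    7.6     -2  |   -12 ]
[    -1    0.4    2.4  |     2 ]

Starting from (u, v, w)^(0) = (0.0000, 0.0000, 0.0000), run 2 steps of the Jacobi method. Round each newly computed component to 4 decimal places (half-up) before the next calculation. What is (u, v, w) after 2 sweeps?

(-1.8114, -1.0176, 0.6798)

Iteration 1:
  u = (-8 - (-2)·0.0000 - (4)·0.0000) / (8) = -1.0000
  v = (-12 - (2.6)·0.0000 - (-2)·0.0000) / (7.6) = -1.5789
  w = (2 - (-1)·0.0000 - (0.4)·0.0000) / (2.4) = 0.8333
Iteration 2:
  u = (-8 - (-2)·-1.5789 - (4)·0.8333) / (8) = -1.8114
  v = (-12 - (2.6)·-1.0000 - (-2)·0.8333) / (7.6) = -1.0176
  w = (2 - (-1)·-1.0000 - (0.4)·-1.5789) / (2.4) = 0.6798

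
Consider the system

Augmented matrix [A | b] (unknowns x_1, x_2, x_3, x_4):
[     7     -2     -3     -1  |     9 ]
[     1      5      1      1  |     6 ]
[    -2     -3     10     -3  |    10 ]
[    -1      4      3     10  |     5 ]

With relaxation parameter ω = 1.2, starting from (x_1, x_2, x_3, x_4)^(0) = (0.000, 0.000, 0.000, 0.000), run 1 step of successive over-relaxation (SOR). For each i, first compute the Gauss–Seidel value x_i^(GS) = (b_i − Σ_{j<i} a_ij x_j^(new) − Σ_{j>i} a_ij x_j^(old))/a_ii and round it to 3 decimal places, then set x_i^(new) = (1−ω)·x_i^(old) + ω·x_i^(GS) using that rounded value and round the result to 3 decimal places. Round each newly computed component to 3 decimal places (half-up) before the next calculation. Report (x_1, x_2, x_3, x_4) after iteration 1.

Iteration 1:
  x_1: GS value = (9 - (-2)·0.000 - (-3)·0.000 - (-1)·0.000) / (7) = 1.286;  x_1 ← (1−ω)·0.000 + ω·1.286 = 1.543
  x_2: GS value = (6 - (1)·1.543 - (1)·0.000 - (1)·0.000) / (5) = 0.891;  x_2 ← (1−ω)·0.000 + ω·0.891 = 1.069
  x_3: GS value = (10 - (-2)·1.543 - (-3)·1.069 - (-3)·0.000) / (10) = 1.629;  x_3 ← (1−ω)·0.000 + ω·1.629 = 1.955
  x_4: GS value = (5 - (-1)·1.543 - (4)·1.069 - (3)·1.955) / (10) = -0.360;  x_4 ← (1−ω)·0.000 + ω·-0.360 = -0.432

(1.543, 1.069, 1.955, -0.432)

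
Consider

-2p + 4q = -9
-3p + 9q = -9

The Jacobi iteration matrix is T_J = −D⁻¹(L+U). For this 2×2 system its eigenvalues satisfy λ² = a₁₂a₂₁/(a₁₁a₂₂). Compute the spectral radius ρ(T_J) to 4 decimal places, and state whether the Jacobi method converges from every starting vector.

a₁₂a₂₁/(a₁₁a₂₂) = (4)·(-3) / ((-2)·(9)) = 0.666667
ρ = √|0.666667| = √0.666667 = 0.8165
ρ < 1, so Jacobi converges

0.8165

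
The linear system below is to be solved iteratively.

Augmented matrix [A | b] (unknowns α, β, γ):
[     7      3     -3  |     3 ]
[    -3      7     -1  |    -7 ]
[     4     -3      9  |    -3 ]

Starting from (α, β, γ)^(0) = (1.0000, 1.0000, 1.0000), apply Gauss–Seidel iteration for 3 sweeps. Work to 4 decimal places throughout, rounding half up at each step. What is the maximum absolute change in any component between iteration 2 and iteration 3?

Iteration 1:
  α = (3 - (3)·1.0000 - (-3)·1.0000) / (7) = 0.4286
  β = (-7 - (-3)·0.4286 - (-1)·1.0000) / (7) = -0.6735
  γ = (-3 - (4)·0.4286 - (-3)·-0.6735) / (9) = -0.7483
Iteration 2:
  α = (3 - (3)·-0.6735 - (-3)·-0.7483) / (7) = 0.3965
  β = (-7 - (-3)·0.3965 - (-1)·-0.7483) / (7) = -0.9370
  γ = (-3 - (4)·0.3965 - (-3)·-0.9370) / (9) = -0.8219
Iteration 3:
  α = (3 - (3)·-0.9370 - (-3)·-0.8219) / (7) = 0.4779
  β = (-7 - (-3)·0.4779 - (-1)·-0.8219) / (7) = -0.9126
  γ = (-3 - (4)·0.4779 - (-3)·-0.9126) / (9) = -0.8499
Change: (0.0814, 0.0244, -0.0280) → max |·| = 0.0814

0.0814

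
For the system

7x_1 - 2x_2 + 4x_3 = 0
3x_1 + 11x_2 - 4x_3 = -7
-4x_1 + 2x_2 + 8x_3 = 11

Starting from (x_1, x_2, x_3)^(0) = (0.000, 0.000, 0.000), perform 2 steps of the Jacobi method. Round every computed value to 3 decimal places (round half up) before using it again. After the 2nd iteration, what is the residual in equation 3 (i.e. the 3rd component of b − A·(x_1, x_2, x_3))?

Iteration 1:
  x_1 = (0 - (-2)·0.000 - (4)·0.000) / (7) = 0.000
  x_2 = (-7 - (3)·0.000 - (-4)·0.000) / (11) = -0.636
  x_3 = (11 - (-4)·0.000 - (2)·0.000) / (8) = 1.375
Iteration 2:
  x_1 = (0 - (-2)·-0.636 - (4)·1.375) / (7) = -0.967
  x_2 = (-7 - (3)·0.000 - (-4)·1.375) / (11) = -0.136
  x_3 = (11 - (-4)·0.000 - (2)·-0.636) / (8) = 1.534
Residual b − A·x = (0.361, 3.533, -4.868)

-4.868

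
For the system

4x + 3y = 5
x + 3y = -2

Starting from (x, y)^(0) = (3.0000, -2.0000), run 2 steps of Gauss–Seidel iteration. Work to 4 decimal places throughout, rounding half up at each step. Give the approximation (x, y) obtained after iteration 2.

(2.4375, -1.4792)

Iteration 1:
  x = (5 - (3)·-2.0000) / (4) = 2.7500
  y = (-2 - (1)·2.7500) / (3) = -1.5833
Iteration 2:
  x = (5 - (3)·-1.5833) / (4) = 2.4375
  y = (-2 - (1)·2.4375) / (3) = -1.4792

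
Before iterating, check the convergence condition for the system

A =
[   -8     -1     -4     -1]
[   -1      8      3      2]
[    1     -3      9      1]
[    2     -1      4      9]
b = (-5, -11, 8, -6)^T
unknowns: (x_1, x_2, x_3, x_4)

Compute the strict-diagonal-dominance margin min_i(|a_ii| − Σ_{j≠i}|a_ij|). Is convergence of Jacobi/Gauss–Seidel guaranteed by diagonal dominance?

row 1: |-8| − (1+4+1) = 2
row 2: |8| − (1+3+2) = 2
row 3: |9| − (1+3+1) = 4
row 4: |9| − (2+1+4) = 2
minimum over rows = 2 → strictly diagonally dominant (convergence guaranteed)

2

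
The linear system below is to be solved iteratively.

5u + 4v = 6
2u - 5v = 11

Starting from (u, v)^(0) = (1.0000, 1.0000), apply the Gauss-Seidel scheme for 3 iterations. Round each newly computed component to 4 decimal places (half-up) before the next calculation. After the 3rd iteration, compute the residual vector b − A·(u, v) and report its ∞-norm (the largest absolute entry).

Iteration 1:
  u = (6 - (4)·1.0000) / (5) = 0.4000
  v = (11 - (2)·0.4000) / (-5) = -2.0400
Iteration 2:
  u = (6 - (4)·-2.0400) / (5) = 2.8320
  v = (11 - (2)·2.8320) / (-5) = -1.0672
Iteration 3:
  u = (6 - (4)·-1.0672) / (5) = 2.0538
  v = (11 - (2)·2.0538) / (-5) = -1.3785
Residual b − A·x = (1.2450, -0.0001); ∞-norm = 1.2450

1.2450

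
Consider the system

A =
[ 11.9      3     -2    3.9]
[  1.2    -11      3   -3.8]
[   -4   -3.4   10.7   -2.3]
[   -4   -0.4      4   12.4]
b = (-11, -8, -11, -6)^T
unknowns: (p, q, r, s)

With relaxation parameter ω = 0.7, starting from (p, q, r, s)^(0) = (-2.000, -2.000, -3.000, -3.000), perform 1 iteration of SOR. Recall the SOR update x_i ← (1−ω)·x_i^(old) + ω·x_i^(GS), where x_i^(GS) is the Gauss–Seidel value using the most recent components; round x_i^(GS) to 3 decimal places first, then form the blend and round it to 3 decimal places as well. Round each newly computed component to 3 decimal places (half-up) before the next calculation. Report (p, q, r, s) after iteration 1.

(-0.559, 0.019, -2.213, -0.865)

Iteration 1:
  p: GS value = (-11 - (3)·-2.000 - (-2)·-3.000 - (3.9)·-3.000) / (11.9) = 0.059;  p ← (1−ω)·-2.000 + ω·0.059 = -0.559
  q: GS value = (-8 - (1.2)·-0.559 - (3)·-3.000 - (-3.8)·-3.000) / (-11) = 0.884;  q ← (1−ω)·-2.000 + ω·0.884 = 0.019
  r: GS value = (-11 - (-4)·-0.559 - (-3.4)·0.019 - (-2.3)·-3.000) / (10.7) = -1.876;  r ← (1−ω)·-3.000 + ω·-1.876 = -2.213
  s: GS value = (-6 - (-4)·-0.559 - (-0.4)·0.019 - (4)·-2.213) / (12.4) = 0.050;  s ← (1−ω)·-3.000 + ω·0.050 = -0.865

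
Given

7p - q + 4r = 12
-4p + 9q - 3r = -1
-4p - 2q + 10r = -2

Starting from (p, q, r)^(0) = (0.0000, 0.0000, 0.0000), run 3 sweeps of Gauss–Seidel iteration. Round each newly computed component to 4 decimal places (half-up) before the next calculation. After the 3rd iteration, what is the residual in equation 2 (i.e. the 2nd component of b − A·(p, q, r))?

0.0737

Iteration 1:
  p = (12 - (-1)·0.0000 - (4)·0.0000) / (7) = 1.7143
  q = (-1 - (-4)·1.7143 - (-3)·0.0000) / (9) = 0.6508
  r = (-2 - (-4)·1.7143 - (-2)·0.6508) / (10) = 0.6159
Iteration 2:
  p = (12 - (-1)·0.6508 - (4)·0.6159) / (7) = 1.4553
  q = (-1 - (-4)·1.4553 - (-3)·0.6159) / (9) = 0.7410
  r = (-2 - (-4)·1.4553 - (-2)·0.7410) / (10) = 0.5303
Iteration 3:
  p = (12 - (-1)·0.7410 - (4)·0.5303) / (7) = 1.5171
  q = (-1 - (-4)·1.5171 - (-3)·0.5303) / (9) = 0.7399
  r = (-2 - (-4)·1.5171 - (-2)·0.7399) / (10) = 0.5548
Residual b − A·x = (-0.0990, 0.0737, 0.0002)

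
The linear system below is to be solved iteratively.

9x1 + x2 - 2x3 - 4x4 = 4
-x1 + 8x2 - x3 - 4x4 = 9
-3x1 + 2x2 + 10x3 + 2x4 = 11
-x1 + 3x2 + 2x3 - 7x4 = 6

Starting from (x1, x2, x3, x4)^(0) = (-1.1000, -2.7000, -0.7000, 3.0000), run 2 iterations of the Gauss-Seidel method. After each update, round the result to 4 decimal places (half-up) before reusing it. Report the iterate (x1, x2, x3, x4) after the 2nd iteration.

(0.3439, 1.3369, 0.8943, -0.0778)

Iteration 1:
  x1 = (4 - (1)·-2.7000 - (-2)·-0.7000 - (-4)·3.0000) / (9) = 1.9222
  x2 = (9 - (-1)·1.9222 - (-1)·-0.7000 - (-4)·3.0000) / (8) = 2.7778
  x3 = (11 - (-3)·1.9222 - (2)·2.7778 - (2)·3.0000) / (10) = 0.5211
  x4 = (6 - (-1)·1.9222 - (3)·2.7778 - (2)·0.5211) / (-7) = 0.2076
Iteration 2:
  x1 = (4 - (1)·2.7778 - (-2)·0.5211 - (-4)·0.2076) / (9) = 0.3439
  x2 = (9 - (-1)·0.3439 - (-1)·0.5211 - (-4)·0.2076) / (8) = 1.3369
  x3 = (11 - (-3)·0.3439 - (2)·1.3369 - (2)·0.2076) / (10) = 0.8943
  x4 = (6 - (-1)·0.3439 - (3)·1.3369 - (2)·0.8943) / (-7) = -0.0778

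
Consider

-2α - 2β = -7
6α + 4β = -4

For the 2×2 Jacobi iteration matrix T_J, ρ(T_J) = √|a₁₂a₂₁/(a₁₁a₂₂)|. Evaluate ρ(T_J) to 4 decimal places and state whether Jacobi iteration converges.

a₁₂a₂₁/(a₁₁a₂₂) = (-2)·(6) / ((-2)·(4)) = 1.500000
ρ = √|1.500000| = √1.500000 = 1.2247
ρ > 1, so Jacobi diverges

1.2247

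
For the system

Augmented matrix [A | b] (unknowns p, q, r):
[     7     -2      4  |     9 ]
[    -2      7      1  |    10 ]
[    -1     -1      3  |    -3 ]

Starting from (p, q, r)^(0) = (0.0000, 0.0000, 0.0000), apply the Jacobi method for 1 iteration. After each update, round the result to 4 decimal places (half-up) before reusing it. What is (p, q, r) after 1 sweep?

(1.2857, 1.4286, -1.0000)

Iteration 1:
  p = (9 - (-2)·0.0000 - (4)·0.0000) / (7) = 1.2857
  q = (10 - (-2)·0.0000 - (1)·0.0000) / (7) = 1.4286
  r = (-3 - (-1)·0.0000 - (-1)·0.0000) / (3) = -1.0000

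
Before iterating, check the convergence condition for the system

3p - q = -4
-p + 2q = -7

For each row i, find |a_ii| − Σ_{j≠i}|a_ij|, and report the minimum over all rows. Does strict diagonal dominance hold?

row 1: |3| − (1) = 2
row 2: |2| − (1) = 1
minimum over rows = 1 → strictly diagonally dominant (convergence guaranteed)

1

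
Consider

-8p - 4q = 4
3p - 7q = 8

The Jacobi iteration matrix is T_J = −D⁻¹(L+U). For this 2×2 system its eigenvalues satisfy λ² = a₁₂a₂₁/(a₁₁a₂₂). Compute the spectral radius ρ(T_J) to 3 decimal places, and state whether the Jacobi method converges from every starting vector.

a₁₂a₂₁/(a₁₁a₂₂) = (-4)·(3) / ((-8)·(-7)) = -0.214286
ρ = √|-0.214286| = √0.214286 = 0.463
ρ < 1, so Jacobi converges

0.463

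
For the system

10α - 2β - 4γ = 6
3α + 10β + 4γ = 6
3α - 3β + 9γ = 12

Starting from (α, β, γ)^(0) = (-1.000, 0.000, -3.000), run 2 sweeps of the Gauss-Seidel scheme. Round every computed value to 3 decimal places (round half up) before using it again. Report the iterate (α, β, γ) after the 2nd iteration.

(1.873, -0.839, 0.429)

Iteration 1:
  α = (6 - (-2)·0.000 - (-4)·-3.000) / (10) = -0.600
  β = (6 - (3)·-0.600 - (4)·-3.000) / (10) = 1.980
  γ = (12 - (3)·-0.600 - (-3)·1.980) / (9) = 2.193
Iteration 2:
  α = (6 - (-2)·1.980 - (-4)·2.193) / (10) = 1.873
  β = (6 - (3)·1.873 - (4)·2.193) / (10) = -0.839
  γ = (12 - (3)·1.873 - (-3)·-0.839) / (9) = 0.429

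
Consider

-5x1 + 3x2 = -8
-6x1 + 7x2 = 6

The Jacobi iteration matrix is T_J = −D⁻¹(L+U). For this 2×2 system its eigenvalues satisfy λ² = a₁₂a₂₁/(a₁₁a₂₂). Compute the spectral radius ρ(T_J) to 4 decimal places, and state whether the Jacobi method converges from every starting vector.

0.7171

a₁₂a₂₁/(a₁₁a₂₂) = (3)·(-6) / ((-5)·(7)) = 0.514286
ρ = √|0.514286| = √0.514286 = 0.7171
ρ < 1, so Jacobi converges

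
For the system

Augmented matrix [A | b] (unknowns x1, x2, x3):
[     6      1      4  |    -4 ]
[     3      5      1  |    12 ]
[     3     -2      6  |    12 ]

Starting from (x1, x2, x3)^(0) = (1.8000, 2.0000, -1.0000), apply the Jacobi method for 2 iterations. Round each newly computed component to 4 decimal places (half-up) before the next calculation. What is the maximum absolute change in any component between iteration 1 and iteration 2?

Iteration 1:
  x1 = (-4 - (1)·2.0000 - (4)·-1.0000) / (6) = -0.3333
  x2 = (12 - (3)·1.8000 - (1)·-1.0000) / (5) = 1.5200
  x3 = (12 - (3)·1.8000 - (-2)·2.0000) / (6) = 1.7667
Iteration 2:
  x1 = (-4 - (1)·1.5200 - (4)·1.7667) / (6) = -2.0978
  x2 = (12 - (3)·-0.3333 - (1)·1.7667) / (5) = 2.2466
  x3 = (12 - (3)·-0.3333 - (-2)·1.5200) / (6) = 2.6733
Change: (-1.7645, 0.7266, 0.9066) → max |·| = 1.7645

1.7645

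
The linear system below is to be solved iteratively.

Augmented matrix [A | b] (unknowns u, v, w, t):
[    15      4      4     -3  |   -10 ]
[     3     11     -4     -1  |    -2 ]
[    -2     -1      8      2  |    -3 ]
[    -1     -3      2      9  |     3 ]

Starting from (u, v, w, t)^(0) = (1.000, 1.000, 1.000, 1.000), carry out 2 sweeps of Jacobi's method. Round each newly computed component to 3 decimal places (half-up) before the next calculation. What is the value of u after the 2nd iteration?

Iteration 1:
  u = (-10 - (4)·1.000 - (4)·1.000 - (-3)·1.000) / (15) = -1.000
  v = (-2 - (3)·1.000 - (-4)·1.000 - (-1)·1.000) / (11) = 0.000
  w = (-3 - (-2)·1.000 - (-1)·1.000 - (2)·1.000) / (8) = -0.250
  t = (3 - (-1)·1.000 - (-3)·1.000 - (2)·1.000) / (9) = 0.556
Iteration 2:
  u = (-10 - (4)·0.000 - (4)·-0.250 - (-3)·0.556) / (15) = -0.489
  v = (-2 - (3)·-1.000 - (-4)·-0.250 - (-1)·0.556) / (11) = 0.051
  w = (-3 - (-2)·-1.000 - (-1)·0.000 - (2)·0.556) / (8) = -0.764
  t = (3 - (-1)·-1.000 - (-3)·0.000 - (2)·-0.250) / (9) = 0.278

-0.489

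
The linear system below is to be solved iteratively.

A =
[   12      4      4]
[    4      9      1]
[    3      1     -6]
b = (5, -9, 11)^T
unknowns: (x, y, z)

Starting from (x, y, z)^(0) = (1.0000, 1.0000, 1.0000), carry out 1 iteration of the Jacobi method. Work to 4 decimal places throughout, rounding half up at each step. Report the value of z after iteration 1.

Iteration 1:
  x = (5 - (4)·1.0000 - (4)·1.0000) / (12) = -0.2500
  y = (-9 - (4)·1.0000 - (1)·1.0000) / (9) = -1.5556
  z = (11 - (3)·1.0000 - (1)·1.0000) / (-6) = -1.1667

-1.1667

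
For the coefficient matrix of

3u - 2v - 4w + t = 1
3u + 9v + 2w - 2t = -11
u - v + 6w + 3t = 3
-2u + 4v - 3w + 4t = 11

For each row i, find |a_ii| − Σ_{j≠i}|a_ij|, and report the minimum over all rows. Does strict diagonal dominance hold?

-5

row 1: |3| − (2+4+1) = -4
row 2: |9| − (3+2+2) = 2
row 3: |6| − (1+1+3) = 1
row 4: |4| − (2+4+3) = -5
minimum over rows = -5 → not strictly diagonally dominant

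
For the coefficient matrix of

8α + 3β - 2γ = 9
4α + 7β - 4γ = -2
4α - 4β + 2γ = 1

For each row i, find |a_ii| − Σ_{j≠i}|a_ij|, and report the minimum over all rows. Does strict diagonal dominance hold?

-6

row 1: |8| − (3+2) = 3
row 2: |7| − (4+4) = -1
row 3: |2| − (4+4) = -6
minimum over rows = -6 → not strictly diagonally dominant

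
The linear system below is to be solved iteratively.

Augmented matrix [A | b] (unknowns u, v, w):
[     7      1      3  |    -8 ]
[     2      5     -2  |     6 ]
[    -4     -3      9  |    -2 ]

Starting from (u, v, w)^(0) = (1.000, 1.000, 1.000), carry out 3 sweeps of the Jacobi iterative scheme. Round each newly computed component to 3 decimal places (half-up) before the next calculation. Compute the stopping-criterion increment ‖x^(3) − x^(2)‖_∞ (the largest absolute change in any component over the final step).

Iteration 1:
  u = (-8 - (1)·1.000 - (3)·1.000) / (7) = -1.714
  v = (6 - (2)·1.000 - (-2)·1.000) / (5) = 1.200
  w = (-2 - (-4)·1.000 - (-3)·1.000) / (9) = 0.556
Iteration 2:
  u = (-8 - (1)·1.200 - (3)·0.556) / (7) = -1.553
  v = (6 - (2)·-1.714 - (-2)·0.556) / (5) = 2.108
  w = (-2 - (-4)·-1.714 - (-3)·1.200) / (9) = -0.584
Iteration 3:
  u = (-8 - (1)·2.108 - (3)·-0.584) / (7) = -1.194
  v = (6 - (2)·-1.553 - (-2)·-0.584) / (5) = 1.588
  w = (-2 - (-4)·-1.553 - (-3)·2.108) / (9) = -0.210
Change: (0.359, -0.520, 0.374) → max |·| = 0.520

0.520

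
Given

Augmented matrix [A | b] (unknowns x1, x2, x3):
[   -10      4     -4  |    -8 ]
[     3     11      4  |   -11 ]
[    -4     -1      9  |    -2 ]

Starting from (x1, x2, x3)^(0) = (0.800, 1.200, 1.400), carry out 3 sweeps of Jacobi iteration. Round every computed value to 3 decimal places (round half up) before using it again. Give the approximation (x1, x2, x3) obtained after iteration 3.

Iteration 1:
  x1 = (-8 - (4)·1.200 - (-4)·1.400) / (-10) = 0.720
  x2 = (-11 - (3)·0.800 - (4)·1.400) / (11) = -1.727
  x3 = (-2 - (-4)·0.800 - (-1)·1.200) / (9) = 0.267
Iteration 2:
  x1 = (-8 - (4)·-1.727 - (-4)·0.267) / (-10) = 0.002
  x2 = (-11 - (3)·0.720 - (4)·0.267) / (11) = -1.293
  x3 = (-2 - (-4)·0.720 - (-1)·-1.727) / (9) = -0.094
Iteration 3:
  x1 = (-8 - (4)·-1.293 - (-4)·-0.094) / (-10) = 0.320
  x2 = (-11 - (3)·0.002 - (4)·-0.094) / (11) = -0.966
  x3 = (-2 - (-4)·0.002 - (-1)·-1.293) / (9) = -0.365

(0.320, -0.966, -0.365)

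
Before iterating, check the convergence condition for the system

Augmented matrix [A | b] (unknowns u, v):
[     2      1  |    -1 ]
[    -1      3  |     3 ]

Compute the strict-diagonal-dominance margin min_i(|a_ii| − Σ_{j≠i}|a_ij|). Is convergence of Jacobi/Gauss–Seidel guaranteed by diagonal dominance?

1

row 1: |2| − (1) = 1
row 2: |3| − (1) = 2
minimum over rows = 1 → strictly diagonally dominant (convergence guaranteed)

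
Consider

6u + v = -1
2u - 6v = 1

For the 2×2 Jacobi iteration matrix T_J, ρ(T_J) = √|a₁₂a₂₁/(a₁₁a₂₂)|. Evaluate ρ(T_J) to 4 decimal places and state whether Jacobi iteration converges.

a₁₂a₂₁/(a₁₁a₂₂) = (1)·(2) / ((6)·(-6)) = -0.055556
ρ = √|-0.055556| = √0.055556 = 0.2357
ρ < 1, so Jacobi converges

0.2357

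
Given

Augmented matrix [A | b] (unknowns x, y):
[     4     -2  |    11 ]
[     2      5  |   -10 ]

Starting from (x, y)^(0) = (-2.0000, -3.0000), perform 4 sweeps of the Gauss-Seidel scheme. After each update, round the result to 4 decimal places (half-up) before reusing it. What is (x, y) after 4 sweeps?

Iteration 1:
  x = (11 - (-2)·-3.0000) / (4) = 1.2500
  y = (-10 - (2)·1.2500) / (5) = -2.5000
Iteration 2:
  x = (11 - (-2)·-2.5000) / (4) = 1.5000
  y = (-10 - (2)·1.5000) / (5) = -2.6000
Iteration 3:
  x = (11 - (-2)·-2.6000) / (4) = 1.4500
  y = (-10 - (2)·1.4500) / (5) = -2.5800
Iteration 4:
  x = (11 - (-2)·-2.5800) / (4) = 1.4600
  y = (-10 - (2)·1.4600) / (5) = -2.5840

(1.4600, -2.5840)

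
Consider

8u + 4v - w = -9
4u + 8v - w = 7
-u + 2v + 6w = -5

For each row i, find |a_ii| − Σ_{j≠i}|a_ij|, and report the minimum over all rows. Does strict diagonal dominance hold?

row 1: |8| − (4+1) = 3
row 2: |8| − (4+1) = 3
row 3: |6| − (1+2) = 3
minimum over rows = 3 → strictly diagonally dominant (convergence guaranteed)

3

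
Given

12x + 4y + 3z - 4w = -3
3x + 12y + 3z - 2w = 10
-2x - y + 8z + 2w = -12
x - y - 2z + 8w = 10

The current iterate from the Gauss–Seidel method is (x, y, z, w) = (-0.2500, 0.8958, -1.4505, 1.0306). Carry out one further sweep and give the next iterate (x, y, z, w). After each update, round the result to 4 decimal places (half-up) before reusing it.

(0.1576, 1.3283, -1.5522, 1.0083)

One sweep:
  x = (-3 - (4)·0.8958 - (3)·-1.4505 - (-4)·1.0306) / (12) = 0.1576
  y = (10 - (3)·0.1576 - (3)·-1.4505 - (-2)·1.0306) / (12) = 1.3283
  z = (-12 - (-2)·0.1576 - (-1)·1.3283 - (2)·1.0306) / (8) = -1.5522
  w = (10 - (1)·0.1576 - (-1)·1.3283 - (-2)·-1.5522) / (8) = 1.0083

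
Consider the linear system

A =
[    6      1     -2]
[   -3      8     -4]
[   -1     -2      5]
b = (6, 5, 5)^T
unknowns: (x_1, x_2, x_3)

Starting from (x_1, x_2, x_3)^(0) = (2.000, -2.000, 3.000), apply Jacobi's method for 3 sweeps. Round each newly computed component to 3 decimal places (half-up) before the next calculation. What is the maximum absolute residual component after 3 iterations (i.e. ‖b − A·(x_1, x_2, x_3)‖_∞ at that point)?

1.908

Iteration 1:
  x_1 = (6 - (1)·-2.000 - (-2)·3.000) / (6) = 2.333
  x_2 = (5 - (-3)·2.000 - (-4)·3.000) / (8) = 2.875
  x_3 = (5 - (-1)·2.000 - (-2)·-2.000) / (5) = 0.600
Iteration 2:
  x_1 = (6 - (1)·2.875 - (-2)·0.600) / (6) = 0.721
  x_2 = (5 - (-3)·2.333 - (-4)·0.600) / (8) = 1.800
  x_3 = (5 - (-1)·2.333 - (-2)·2.875) / (5) = 2.617
Iteration 3:
  x_1 = (6 - (1)·1.800 - (-2)·2.617) / (6) = 1.572
  x_2 = (5 - (-3)·0.721 - (-4)·2.617) / (8) = 2.204
  x_3 = (5 - (-1)·0.721 - (-2)·1.800) / (5) = 1.864
Residual b − A·x = (-1.908, -0.460, 1.660); ∞-norm = 1.908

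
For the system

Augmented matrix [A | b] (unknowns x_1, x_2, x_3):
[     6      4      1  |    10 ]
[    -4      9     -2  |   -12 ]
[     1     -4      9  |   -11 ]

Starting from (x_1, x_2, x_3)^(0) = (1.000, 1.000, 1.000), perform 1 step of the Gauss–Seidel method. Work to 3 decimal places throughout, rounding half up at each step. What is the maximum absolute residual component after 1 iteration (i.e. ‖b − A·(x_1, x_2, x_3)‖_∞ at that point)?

Iteration 1:
  x_1 = (10 - (4)·1.000 - (1)·1.000) / (6) = 0.833
  x_2 = (-12 - (-4)·0.833 - (-2)·1.000) / (9) = -0.741
  x_3 = (-11 - (1)·0.833 - (-4)·-0.741) / (9) = -1.644
Residual b − A·x = (9.610, -5.287, -0.001); ∞-norm = 9.610

9.610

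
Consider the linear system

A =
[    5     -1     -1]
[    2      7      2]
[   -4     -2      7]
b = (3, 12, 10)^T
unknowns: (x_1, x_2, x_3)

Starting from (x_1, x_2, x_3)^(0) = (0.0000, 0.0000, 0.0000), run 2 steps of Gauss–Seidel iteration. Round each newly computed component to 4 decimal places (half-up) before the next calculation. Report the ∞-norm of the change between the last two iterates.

0.8467

Iteration 1:
  x_1 = (3 - (-1)·0.0000 - (-1)·0.0000) / (5) = 0.6000
  x_2 = (12 - (2)·0.6000 - (2)·0.0000) / (7) = 1.5429
  x_3 = (10 - (-4)·0.6000 - (-2)·1.5429) / (7) = 2.2123
Iteration 2:
  x_1 = (3 - (-1)·1.5429 - (-1)·2.2123) / (5) = 1.3510
  x_2 = (12 - (2)·1.3510 - (2)·2.2123) / (7) = 0.6962
  x_3 = (10 - (-4)·1.3510 - (-2)·0.6962) / (7) = 2.3995
Change: (0.7510, -0.8467, 0.1872) → max |·| = 0.8467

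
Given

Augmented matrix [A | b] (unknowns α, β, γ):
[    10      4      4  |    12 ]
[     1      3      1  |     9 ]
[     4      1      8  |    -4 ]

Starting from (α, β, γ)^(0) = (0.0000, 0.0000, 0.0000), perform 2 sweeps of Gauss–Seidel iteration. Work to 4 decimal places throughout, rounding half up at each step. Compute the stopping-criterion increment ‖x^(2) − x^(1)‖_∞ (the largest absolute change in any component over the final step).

0.6317

Iteration 1:
  α = (12 - (4)·0.0000 - (4)·0.0000) / (10) = 1.2000
  β = (9 - (1)·1.2000 - (1)·0.0000) / (3) = 2.6000
  γ = (-4 - (4)·1.2000 - (1)·2.6000) / (8) = -1.4250
Iteration 2:
  α = (12 - (4)·2.6000 - (4)·-1.4250) / (10) = 0.7300
  β = (9 - (1)·0.7300 - (1)·-1.4250) / (3) = 3.2317
  γ = (-4 - (4)·0.7300 - (1)·3.2317) / (8) = -1.2690
Change: (-0.4700, 0.6317, 0.1560) → max |·| = 0.6317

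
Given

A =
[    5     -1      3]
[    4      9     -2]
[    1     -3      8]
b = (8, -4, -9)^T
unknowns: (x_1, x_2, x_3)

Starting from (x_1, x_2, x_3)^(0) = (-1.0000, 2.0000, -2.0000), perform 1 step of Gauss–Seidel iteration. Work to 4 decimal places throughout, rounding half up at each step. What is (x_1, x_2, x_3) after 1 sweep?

(3.2000, -2.3111, -2.3917)

Iteration 1:
  x_1 = (8 - (-1)·2.0000 - (3)·-2.0000) / (5) = 3.2000
  x_2 = (-4 - (4)·3.2000 - (-2)·-2.0000) / (9) = -2.3111
  x_3 = (-9 - (1)·3.2000 - (-3)·-2.3111) / (8) = -2.3917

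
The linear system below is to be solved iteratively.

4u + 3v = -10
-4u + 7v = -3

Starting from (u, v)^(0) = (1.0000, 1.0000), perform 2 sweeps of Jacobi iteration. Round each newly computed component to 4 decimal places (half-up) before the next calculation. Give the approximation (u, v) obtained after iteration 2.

(-2.6072, -2.2857)

Iteration 1:
  u = (-10 - (3)·1.0000) / (4) = -3.2500
  v = (-3 - (-4)·1.0000) / (7) = 0.1429
Iteration 2:
  u = (-10 - (3)·0.1429) / (4) = -2.6072
  v = (-3 - (-4)·-3.2500) / (7) = -2.2857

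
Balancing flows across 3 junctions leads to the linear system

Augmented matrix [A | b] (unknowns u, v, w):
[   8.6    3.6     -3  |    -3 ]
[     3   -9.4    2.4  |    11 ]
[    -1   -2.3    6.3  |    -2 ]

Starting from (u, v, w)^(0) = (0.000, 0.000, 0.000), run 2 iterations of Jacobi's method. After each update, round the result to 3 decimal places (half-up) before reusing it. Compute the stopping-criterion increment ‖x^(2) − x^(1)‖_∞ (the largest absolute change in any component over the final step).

0.483

Iteration 1:
  u = (-3 - (3.6)·0.000 - (-3)·0.000) / (8.6) = -0.349
  v = (11 - (3)·0.000 - (2.4)·0.000) / (-9.4) = -1.170
  w = (-2 - (-1)·0.000 - (-2.3)·0.000) / (6.3) = -0.317
Iteration 2:
  u = (-3 - (3.6)·-1.170 - (-3)·-0.317) / (8.6) = 0.030
  v = (11 - (3)·-0.349 - (2.4)·-0.317) / (-9.4) = -1.363
  w = (-2 - (-1)·-0.349 - (-2.3)·-1.170) / (6.3) = -0.800
Change: (0.379, -0.193, -0.483) → max |·| = 0.483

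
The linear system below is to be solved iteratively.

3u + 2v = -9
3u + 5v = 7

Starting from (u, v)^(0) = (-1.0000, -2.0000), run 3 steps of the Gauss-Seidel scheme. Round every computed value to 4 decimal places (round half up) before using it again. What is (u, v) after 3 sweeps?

Iteration 1:
  u = (-9 - (2)·-2.0000) / (3) = -1.6667
  v = (7 - (3)·-1.6667) / (5) = 2.4000
Iteration 2:
  u = (-9 - (2)·2.4000) / (3) = -4.6000
  v = (7 - (3)·-4.6000) / (5) = 4.1600
Iteration 3:
  u = (-9 - (2)·4.1600) / (3) = -5.7733
  v = (7 - (3)·-5.7733) / (5) = 4.8640

(-5.7733, 4.8640)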